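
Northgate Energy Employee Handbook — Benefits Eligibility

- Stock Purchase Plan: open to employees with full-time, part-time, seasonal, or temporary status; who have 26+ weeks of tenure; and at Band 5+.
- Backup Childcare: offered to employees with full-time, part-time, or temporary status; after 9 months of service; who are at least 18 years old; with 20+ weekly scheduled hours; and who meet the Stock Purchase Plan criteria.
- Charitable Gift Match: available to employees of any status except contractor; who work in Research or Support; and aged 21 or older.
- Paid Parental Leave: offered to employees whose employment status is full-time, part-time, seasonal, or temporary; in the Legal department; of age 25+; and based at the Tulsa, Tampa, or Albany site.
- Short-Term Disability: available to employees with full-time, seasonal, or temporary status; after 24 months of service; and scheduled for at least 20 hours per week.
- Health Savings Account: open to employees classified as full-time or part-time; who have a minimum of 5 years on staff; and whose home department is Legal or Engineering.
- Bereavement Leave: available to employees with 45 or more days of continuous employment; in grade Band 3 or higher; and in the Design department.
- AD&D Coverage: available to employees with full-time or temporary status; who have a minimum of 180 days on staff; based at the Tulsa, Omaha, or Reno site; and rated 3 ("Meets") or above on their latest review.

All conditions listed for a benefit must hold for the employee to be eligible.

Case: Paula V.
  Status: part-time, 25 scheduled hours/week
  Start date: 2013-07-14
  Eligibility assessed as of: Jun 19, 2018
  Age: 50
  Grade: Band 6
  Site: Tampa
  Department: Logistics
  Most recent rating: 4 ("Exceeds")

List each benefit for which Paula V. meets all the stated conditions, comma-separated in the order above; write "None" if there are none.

Stock Purchase Plan, Backup Childcare

Service from 2013-07-14 to Jun 19, 2018: 1801 days.
Stock Purchase Plan — status part-time ✓; service 1801 days ≥ 26 weeks (≈182 days) ✓; grade Band 6 ≥ Band 5 ✓ → eligible.
Backup Childcare — status part-time ✓; service 1801 days ≥ 9 months (≈270 days) ✓; age 50 ≥ 18 ✓; 25 hrs/wk ≥ 20 ✓; eligible for Stock Purchase Plan ✓ → eligible.
Charitable Gift Match — status part-time ✓ (not excluded); dept Logistics ✗ → not eligible.
Paid Parental Leave — status part-time ✓; dept Logistics ✗ → not eligible.
Short-Term Disability — status part-time ✗ (requires full-time, seasonal, or temporary) → not eligible.
Health Savings Account — status part-time ✓; service 1801 days < 5 years (≈1825 days) ✗ → not eligible.
Bereavement Leave — service 1801 days ≥ 45 days ✓; grade Band 6 ≥ Band 3 ✓; dept Logistics ✗ → not eligible.
AD&D Coverage — status part-time ✗ (requires full-time or temporary) → not eligible.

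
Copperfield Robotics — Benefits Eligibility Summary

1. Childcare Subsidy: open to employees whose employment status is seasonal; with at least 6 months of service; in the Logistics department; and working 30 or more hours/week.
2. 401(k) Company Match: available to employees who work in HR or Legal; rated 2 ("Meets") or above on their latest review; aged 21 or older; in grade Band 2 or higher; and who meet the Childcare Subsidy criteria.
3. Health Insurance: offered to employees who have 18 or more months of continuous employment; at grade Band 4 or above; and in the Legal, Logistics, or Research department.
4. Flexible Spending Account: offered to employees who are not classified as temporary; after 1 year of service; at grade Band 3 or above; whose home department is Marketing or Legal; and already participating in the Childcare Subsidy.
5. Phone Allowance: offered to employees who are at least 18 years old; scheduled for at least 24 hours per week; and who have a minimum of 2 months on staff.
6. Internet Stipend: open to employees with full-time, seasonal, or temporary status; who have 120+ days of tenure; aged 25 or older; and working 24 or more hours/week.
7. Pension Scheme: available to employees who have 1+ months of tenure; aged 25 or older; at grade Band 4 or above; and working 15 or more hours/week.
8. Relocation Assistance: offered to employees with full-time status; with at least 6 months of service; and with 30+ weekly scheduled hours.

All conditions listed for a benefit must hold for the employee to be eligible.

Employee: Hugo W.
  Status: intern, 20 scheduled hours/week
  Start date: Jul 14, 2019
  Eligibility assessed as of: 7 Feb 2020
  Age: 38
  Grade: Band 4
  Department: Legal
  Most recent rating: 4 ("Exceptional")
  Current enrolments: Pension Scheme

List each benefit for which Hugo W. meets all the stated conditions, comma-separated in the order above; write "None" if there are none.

Pension Scheme

Service from Jul 14, 2019 to 7 Feb 2020: 208 days.
Childcare Subsidy — status intern ✗ (requires seasonal) → not eligible.
401(k) Company Match — dept Legal ✓; rating 4 ≥ 2 ✓; age 38 ≥ 21 ✓; grade Band 4 ≥ Band 2 ✓; not eligible for Childcare Subsidy ✗ → not eligible.
Health Insurance — service 208 days < 18 months (≈540 days) ✗ → not eligible.
Flexible Spending Account — status intern ✓ (not excluded); service 208 days < 1 year (≈365 days) ✗ → not eligible.
Phone Allowance — age 38 ≥ 18 ✓; 20 hrs/wk < 24 ✗ → not eligible.
Internet Stipend — status intern ✗ (requires full-time, seasonal, or temporary) → not eligible.
Pension Scheme — service 208 days ≥ 1 month (≈30 days) ✓; age 38 ≥ 25 ✓; grade Band 4 ≥ Band 4 ✓; 20 hrs/wk ≥ 15 ✓ → eligible.
Relocation Assistance — status intern ✗ (requires full-time) → not eligible.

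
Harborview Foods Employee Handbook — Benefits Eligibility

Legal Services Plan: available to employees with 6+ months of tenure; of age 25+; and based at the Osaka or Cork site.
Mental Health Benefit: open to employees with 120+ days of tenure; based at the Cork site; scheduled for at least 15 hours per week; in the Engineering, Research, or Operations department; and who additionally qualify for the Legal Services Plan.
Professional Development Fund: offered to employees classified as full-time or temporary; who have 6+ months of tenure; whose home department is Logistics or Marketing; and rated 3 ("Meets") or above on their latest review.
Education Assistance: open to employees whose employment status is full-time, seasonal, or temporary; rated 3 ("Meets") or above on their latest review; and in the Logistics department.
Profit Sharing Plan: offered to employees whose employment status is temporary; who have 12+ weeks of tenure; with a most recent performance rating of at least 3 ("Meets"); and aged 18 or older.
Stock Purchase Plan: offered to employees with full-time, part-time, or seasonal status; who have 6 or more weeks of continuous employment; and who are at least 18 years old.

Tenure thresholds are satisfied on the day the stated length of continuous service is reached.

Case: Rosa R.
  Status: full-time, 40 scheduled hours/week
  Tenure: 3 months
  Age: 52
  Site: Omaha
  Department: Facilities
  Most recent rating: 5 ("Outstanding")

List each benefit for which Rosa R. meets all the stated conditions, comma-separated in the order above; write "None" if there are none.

Stock Purchase Plan

Legal Services Plan — service 3 months < 6 months ✗ → not eligible.
Mental Health Benefit — service 3 months < 120 days ✗ → not eligible.
Professional Development Fund — status full-time ✓; service 3 months < 6 months ✗ → not eligible.
Education Assistance — status full-time ✓; rating 5 ≥ 3 ✓; dept Facilities ✗ → not eligible.
Profit Sharing Plan — status full-time ✗ (requires temporary) → not eligible.
Stock Purchase Plan — status full-time ✓; service 3 months ≥ 6 weeks (≈42 days) ✓; age 52 ≥ 18 ✓ → eligible.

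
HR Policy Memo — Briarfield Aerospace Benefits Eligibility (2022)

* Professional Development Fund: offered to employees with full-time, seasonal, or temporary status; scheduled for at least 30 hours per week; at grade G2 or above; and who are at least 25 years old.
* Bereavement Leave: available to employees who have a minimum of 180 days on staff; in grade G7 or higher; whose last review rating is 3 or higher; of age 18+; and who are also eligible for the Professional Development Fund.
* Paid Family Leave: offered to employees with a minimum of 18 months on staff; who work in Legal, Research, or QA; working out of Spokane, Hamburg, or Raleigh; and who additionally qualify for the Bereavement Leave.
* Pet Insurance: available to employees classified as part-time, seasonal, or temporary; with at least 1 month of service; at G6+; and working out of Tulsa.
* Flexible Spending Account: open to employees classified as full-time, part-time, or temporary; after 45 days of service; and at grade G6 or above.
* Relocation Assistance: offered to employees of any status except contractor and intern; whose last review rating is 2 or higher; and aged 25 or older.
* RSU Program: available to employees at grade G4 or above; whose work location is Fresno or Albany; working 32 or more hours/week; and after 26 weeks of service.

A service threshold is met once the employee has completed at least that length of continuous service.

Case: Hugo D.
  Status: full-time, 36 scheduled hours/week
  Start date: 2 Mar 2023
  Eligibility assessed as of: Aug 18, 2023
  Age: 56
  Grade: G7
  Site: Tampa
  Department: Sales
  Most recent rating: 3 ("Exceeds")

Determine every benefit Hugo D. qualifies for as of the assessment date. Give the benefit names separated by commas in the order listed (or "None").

Professional Development Fund, Flexible Spending Account, Relocation Assistance

Service from 2 Mar 2023 to Aug 18, 2023: 169 days.
Professional Development Fund — status full-time ✓; 36 hrs/wk ≥ 30 ✓; grade G7 ≥ G2 ✓; age 56 ≥ 25 ✓ → eligible.
Bereavement Leave — service 169 days < 180 days ✗ → not eligible.
Paid Family Leave — service 169 days < 18 months (≈540 days) ✗ → not eligible.
Pet Insurance — status full-time ✗ (requires part-time, seasonal, or temporary) → not eligible.
Flexible Spending Account — status full-time ✓; service 169 days ≥ 45 days ✓; grade G7 ≥ G6 ✓ → eligible.
Relocation Assistance — status full-time ✓ (not excluded); rating 3 ≥ 2 ✓; age 56 ≥ 25 ✓ → eligible.
RSU Program — grade G7 ≥ G4 ✓; site Tampa ✗ (not Fresno or Albany) → not eligible.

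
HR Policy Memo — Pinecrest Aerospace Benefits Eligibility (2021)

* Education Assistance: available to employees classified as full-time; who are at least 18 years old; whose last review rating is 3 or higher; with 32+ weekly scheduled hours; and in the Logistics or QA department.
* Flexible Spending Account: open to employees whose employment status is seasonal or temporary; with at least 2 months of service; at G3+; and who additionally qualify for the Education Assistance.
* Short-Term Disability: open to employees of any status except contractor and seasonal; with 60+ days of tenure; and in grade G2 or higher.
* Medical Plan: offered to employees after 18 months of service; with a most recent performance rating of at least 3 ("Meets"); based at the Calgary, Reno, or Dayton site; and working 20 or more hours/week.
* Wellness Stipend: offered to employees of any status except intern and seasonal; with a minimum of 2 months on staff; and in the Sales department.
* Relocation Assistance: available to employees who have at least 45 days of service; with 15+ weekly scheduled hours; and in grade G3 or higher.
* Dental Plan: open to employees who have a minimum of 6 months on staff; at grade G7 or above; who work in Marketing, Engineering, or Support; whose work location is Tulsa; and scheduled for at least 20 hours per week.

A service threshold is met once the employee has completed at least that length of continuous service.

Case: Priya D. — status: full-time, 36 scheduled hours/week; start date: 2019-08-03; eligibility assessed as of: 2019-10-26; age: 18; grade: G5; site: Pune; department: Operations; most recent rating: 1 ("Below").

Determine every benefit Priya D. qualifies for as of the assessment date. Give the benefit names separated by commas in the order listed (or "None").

Service from 2019-08-03 to 2019-10-26: 84 days.
Education Assistance — status full-time ✓; age 18 ≥ 18 ✓; rating 1 < 3 ✗ → not eligible.
Flexible Spending Account — status full-time ✗ (requires seasonal or temporary) → not eligible.
Short-Term Disability — status full-time ✓ (not excluded); service 84 days ≥ 60 days ✓; grade G5 ≥ G2 ✓ → eligible.
Medical Plan — service 84 days < 18 months (≈540 days) ✗ → not eligible.
Wellness Stipend — status full-time ✓ (not excluded); service 84 days ≥ 2 months (≈60 days) ✓; dept Operations ✗ → not eligible.
Relocation Assistance — service 84 days ≥ 45 days ✓; 36 hrs/wk ≥ 15 ✓; grade G5 ≥ G3 ✓ → eligible.
Dental Plan — service 84 days < 6 months (≈180 days) ✗ → not eligible.

Short-Term Disability, Relocation Assistance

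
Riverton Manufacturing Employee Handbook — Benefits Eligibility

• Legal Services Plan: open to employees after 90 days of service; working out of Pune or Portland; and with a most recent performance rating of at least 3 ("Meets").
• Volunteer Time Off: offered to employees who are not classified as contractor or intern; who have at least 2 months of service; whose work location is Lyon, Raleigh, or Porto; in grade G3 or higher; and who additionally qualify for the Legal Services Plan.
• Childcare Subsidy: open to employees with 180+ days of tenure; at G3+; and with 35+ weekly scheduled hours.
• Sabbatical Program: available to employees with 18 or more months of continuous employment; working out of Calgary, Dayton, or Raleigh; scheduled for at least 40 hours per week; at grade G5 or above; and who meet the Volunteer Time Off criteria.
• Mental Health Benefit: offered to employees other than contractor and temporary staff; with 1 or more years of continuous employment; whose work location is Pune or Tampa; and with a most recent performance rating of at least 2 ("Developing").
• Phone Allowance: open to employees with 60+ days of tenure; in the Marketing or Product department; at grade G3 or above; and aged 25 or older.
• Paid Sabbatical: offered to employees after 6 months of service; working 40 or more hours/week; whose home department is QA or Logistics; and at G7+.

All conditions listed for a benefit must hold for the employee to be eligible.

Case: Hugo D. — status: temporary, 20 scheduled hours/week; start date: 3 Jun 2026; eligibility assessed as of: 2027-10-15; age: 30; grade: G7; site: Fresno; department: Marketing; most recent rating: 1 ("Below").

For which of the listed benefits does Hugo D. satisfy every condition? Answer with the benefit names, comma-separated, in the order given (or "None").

Service from 3 Jun 2026 to 2027-10-15: 499 days.
Legal Services Plan — service 499 days ≥ 90 days ✓; site Fresno ✗ (not Pune or Portland) → not eligible.
Volunteer Time Off — status temporary ✓ (not excluded); service 499 days ≥ 2 months (≈60 days) ✓; site Fresno ✗ (not Lyon, Raleigh, or Porto) → not eligible.
Childcare Subsidy — service 499 days ≥ 180 days ✓; grade G7 ≥ G3 ✓; 20 hrs/wk < 35 ✗ → not eligible.
Sabbatical Program — service 499 days < 18 months (≈540 days) ✗ → not eligible.
Mental Health Benefit — status temporary ✗ (excluded) → not eligible.
Phone Allowance — service 499 days ≥ 60 days ✓; dept Marketing ✓; grade G7 ≥ G3 ✓; age 30 ≥ 25 ✓ → eligible.
Paid Sabbatical — service 499 days ≥ 6 months (≈180 days) ✓; 20 hrs/wk < 40 ✗ → not eligible.

Phone Allowance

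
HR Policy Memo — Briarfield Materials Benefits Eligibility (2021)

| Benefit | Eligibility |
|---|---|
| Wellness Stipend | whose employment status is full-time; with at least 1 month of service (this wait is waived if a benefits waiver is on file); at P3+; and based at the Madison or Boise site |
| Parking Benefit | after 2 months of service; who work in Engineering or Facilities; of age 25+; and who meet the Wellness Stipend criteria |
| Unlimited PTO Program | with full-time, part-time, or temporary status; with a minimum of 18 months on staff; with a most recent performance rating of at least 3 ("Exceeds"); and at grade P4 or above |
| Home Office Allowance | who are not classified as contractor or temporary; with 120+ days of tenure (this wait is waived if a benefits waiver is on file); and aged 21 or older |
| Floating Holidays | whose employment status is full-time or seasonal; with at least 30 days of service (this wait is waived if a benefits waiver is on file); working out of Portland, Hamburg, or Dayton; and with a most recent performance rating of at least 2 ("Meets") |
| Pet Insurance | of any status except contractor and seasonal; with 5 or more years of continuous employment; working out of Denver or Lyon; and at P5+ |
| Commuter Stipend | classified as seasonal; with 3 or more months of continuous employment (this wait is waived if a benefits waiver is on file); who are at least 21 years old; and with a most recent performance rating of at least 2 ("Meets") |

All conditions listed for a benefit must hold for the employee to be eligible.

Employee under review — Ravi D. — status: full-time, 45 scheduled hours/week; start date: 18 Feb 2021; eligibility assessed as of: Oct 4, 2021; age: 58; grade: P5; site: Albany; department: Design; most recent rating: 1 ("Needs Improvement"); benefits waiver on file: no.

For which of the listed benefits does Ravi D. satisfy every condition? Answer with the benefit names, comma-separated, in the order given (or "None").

Home Office Allowance

Service from 18 Feb 2021 to Oct 4, 2021: 228 days.
Wellness Stipend — status full-time ✓; no waiver, service 228 days ≥ 1 month (≈30 days) ✓; grade P5 ≥ P3 ✓; site Albany ✗ (not Madison or Boise) → not eligible.
Parking Benefit — service 228 days ≥ 2 months (≈60 days) ✓; dept Design ✗ → not eligible.
Unlimited PTO Program — status full-time ✓; service 228 days < 18 months (≈540 days) ✗ → not eligible.
Home Office Allowance — status full-time ✓ (not excluded); no waiver, service 228 days ≥ 120 days ✓; age 58 ≥ 21 ✓ → eligible.
Floating Holidays — status full-time ✓; no waiver, service 228 days ≥ 30 days ✓; site Albany ✗ (not Portland, Hamburg, or Dayton) → not eligible.
Pet Insurance — status full-time ✓ (not excluded); service 228 days < 5 years (≈1825 days) ✗ → not eligible.
Commuter Stipend — status full-time ✗ (requires seasonal) → not eligible.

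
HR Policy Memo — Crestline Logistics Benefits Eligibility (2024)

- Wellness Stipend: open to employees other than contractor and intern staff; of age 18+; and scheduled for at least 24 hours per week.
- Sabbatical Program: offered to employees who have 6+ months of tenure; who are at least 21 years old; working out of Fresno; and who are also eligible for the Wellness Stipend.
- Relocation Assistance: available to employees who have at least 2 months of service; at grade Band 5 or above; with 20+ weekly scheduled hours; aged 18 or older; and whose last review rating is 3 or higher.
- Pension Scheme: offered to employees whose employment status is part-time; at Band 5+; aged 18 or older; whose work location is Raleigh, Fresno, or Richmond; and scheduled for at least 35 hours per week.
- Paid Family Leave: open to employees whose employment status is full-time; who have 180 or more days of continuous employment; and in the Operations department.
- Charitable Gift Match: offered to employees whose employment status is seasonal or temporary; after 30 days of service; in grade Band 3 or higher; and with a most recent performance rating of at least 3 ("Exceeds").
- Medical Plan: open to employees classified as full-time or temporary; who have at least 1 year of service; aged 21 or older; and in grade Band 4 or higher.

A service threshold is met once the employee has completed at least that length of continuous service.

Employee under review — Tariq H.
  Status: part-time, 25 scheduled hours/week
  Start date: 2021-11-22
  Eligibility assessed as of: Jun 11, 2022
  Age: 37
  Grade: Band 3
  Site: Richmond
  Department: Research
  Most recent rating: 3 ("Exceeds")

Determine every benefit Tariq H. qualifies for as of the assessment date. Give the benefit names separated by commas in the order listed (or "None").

Wellness Stipend

Service from 2021-11-22 to Jun 11, 2022: 201 days.
Wellness Stipend — status part-time ✓ (not excluded); age 37 ≥ 18 ✓; 25 hrs/wk ≥ 24 ✓ → eligible.
Sabbatical Program — service 201 days ≥ 6 months (≈180 days) ✓; age 37 ≥ 21 ✓; site Richmond ✗ (not Fresno) → not eligible.
Relocation Assistance — service 201 days ≥ 2 months (≈60 days) ✓; grade Band 3 < Band 5 ✗ → not eligible.
Pension Scheme — status part-time ✓; grade Band 3 < Band 5 ✗ → not eligible.
Paid Family Leave — status part-time ✗ (requires full-time) → not eligible.
Charitable Gift Match — status part-time ✗ (requires seasonal or temporary) → not eligible.
Medical Plan — status part-time ✗ (requires full-time or temporary) → not eligible.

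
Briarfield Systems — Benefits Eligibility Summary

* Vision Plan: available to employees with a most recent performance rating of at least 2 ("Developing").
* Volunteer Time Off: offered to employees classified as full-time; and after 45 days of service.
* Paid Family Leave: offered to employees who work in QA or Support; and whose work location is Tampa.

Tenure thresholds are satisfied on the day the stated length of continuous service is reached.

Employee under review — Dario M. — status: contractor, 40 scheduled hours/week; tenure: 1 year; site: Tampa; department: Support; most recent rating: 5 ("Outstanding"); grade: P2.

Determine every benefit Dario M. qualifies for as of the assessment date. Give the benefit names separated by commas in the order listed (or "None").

Vision Plan — rating 5 ≥ 2 ✓ → eligible.
Volunteer Time Off — status contractor ✗ (requires full-time) → not eligible.
Paid Family Leave — dept Support ✓; site Tampa ✓ → eligible.

Vision Plan, Paid Family Leave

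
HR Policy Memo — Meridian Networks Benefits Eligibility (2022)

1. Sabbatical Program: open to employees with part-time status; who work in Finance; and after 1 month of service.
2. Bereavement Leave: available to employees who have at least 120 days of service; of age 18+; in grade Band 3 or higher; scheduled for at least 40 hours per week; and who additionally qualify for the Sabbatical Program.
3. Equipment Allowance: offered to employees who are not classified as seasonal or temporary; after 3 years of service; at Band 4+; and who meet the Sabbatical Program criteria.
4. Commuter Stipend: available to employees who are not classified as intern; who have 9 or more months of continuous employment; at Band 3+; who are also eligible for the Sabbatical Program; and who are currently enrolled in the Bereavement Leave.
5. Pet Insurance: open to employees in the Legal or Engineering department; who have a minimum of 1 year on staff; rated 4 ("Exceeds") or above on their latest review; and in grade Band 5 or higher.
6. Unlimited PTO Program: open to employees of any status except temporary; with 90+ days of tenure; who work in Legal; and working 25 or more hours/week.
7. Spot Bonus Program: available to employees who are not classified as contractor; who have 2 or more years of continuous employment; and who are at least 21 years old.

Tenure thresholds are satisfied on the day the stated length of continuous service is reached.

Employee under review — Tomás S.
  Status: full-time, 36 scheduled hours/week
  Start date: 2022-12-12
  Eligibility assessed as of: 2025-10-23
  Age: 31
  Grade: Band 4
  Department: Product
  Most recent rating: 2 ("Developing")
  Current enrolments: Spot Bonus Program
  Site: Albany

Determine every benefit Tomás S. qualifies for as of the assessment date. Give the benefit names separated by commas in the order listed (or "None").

Service from 2022-12-12 to 2025-10-23: 1046 days.
Sabbatical Program — status full-time ✗ (requires part-time) → not eligible.
Bereavement Leave — service 1046 days ≥ 120 days ✓; age 31 ≥ 18 ✓; grade Band 4 ≥ Band 3 ✓; 36 hrs/wk < 40 ✗ → not eligible.
Equipment Allowance — status full-time ✓ (not excluded); service 1046 days < 3 years (≈1095 days) ✗ → not eligible.
Commuter Stipend — status full-time ✓ (not excluded); service 1046 days ≥ 9 months (≈270 days) ✓; grade Band 4 ≥ Band 3 ✓; not eligible for Sabbatical Program ✗ → not eligible.
Pet Insurance — dept Product ✗ → not eligible.
Unlimited PTO Program — status full-time ✓ (not excluded); service 1046 days ≥ 90 days ✓; dept Product ✗ → not eligible.
Spot Bonus Program — status full-time ✓ (not excluded); service 1046 days ≥ 2 years (≈730 days) ✓; age 31 ≥ 21 ✓ → eligible.

Spot Bonus Program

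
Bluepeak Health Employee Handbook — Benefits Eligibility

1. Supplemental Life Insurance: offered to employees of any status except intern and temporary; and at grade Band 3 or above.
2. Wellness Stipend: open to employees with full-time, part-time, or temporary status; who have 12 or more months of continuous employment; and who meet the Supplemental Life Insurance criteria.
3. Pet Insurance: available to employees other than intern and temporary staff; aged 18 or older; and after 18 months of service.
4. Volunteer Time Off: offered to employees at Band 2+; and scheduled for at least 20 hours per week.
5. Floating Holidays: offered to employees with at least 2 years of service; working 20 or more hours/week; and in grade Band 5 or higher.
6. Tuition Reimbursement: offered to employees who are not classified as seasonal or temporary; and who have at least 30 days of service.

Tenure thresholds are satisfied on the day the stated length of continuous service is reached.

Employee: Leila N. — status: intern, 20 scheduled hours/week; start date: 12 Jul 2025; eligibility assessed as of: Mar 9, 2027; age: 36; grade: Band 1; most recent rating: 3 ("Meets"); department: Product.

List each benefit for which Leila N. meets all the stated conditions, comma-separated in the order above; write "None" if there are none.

Service from 12 Jul 2025 to Mar 9, 2027: 605 days.
Supplemental Life Insurance — status intern ✗ (excluded) → not eligible.
Wellness Stipend — status intern ✗ (requires full-time, part-time, or temporary) → not eligible.
Pet Insurance — status intern ✗ (excluded) → not eligible.
Volunteer Time Off — grade Band 1 < Band 2 ✗ → not eligible.
Floating Holidays — service 605 days < 2 years (≈730 days) ✗ → not eligible.
Tuition Reimbursement — status intern ✓ (not excluded); service 605 days ≥ 30 days ✓ → eligible.

Tuition Reimbursement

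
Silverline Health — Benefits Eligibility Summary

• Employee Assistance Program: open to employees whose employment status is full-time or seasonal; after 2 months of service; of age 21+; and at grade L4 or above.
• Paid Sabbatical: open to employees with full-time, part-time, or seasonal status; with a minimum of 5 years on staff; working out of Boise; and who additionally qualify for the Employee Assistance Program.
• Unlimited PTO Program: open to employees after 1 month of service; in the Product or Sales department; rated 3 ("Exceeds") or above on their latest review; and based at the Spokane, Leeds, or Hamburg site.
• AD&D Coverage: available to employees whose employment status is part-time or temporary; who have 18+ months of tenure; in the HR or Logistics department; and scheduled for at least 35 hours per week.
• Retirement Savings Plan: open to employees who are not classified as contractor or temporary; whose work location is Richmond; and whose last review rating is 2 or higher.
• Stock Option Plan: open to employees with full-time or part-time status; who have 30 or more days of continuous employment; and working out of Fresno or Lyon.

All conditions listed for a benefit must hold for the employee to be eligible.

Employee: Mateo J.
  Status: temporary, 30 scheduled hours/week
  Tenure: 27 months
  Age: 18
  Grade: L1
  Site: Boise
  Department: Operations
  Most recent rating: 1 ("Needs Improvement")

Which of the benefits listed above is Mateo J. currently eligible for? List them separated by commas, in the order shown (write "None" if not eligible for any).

None

Employee Assistance Program — status temporary ✗ (requires full-time or seasonal) → not eligible.
Paid Sabbatical — status temporary ✗ (requires full-time, part-time, or seasonal) → not eligible.
Unlimited PTO Program — service 27 months ≥ 1 month ✓; dept Operations ✗ → not eligible.
AD&D Coverage — status temporary ✓; service 27 months ≥ 18 months ✓; dept Operations ✗ → not eligible.
Retirement Savings Plan — status temporary ✗ (excluded) → not eligible.
Stock Option Plan — status temporary ✗ (requires full-time or part-time) → not eligible.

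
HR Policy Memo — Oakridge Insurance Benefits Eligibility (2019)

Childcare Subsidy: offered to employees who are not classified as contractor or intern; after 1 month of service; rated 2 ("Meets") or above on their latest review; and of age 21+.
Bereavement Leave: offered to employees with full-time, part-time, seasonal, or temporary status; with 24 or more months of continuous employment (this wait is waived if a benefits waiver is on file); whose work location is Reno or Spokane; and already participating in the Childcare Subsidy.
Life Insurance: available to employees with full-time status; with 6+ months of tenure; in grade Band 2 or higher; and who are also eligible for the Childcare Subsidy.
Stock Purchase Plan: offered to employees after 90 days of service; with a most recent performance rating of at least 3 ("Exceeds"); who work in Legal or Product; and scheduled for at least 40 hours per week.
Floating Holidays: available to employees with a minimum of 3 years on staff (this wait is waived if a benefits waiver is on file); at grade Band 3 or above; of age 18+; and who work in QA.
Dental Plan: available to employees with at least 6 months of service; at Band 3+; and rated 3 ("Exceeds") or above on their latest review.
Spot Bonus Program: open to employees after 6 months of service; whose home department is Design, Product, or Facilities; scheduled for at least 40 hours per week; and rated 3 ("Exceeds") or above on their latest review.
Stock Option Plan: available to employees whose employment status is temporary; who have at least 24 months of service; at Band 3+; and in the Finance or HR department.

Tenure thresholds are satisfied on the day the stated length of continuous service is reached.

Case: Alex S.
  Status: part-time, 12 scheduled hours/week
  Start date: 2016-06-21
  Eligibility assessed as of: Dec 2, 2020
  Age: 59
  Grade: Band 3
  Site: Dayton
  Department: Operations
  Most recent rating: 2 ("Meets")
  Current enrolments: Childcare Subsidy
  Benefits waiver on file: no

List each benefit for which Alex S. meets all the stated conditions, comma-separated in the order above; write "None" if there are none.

Service from 2016-06-21 to Dec 2, 2020: 1625 days.
Childcare Subsidy — status part-time ✓ (not excluded); service 1625 days ≥ 1 month (≈30 days) ✓; rating 2 ≥ 2 ✓; age 59 ≥ 21 ✓ → eligible.
Bereavement Leave — status part-time ✓; no waiver, service 1625 days ≥ 24 months (≈720 days) ✓; site Dayton ✗ (not Reno or Spokane) → not eligible.
Life Insurance — status part-time ✗ (requires full-time) → not eligible.
Stock Purchase Plan — service 1625 days ≥ 90 days ✓; rating 2 < 3 ✗ → not eligible.
Floating Holidays — no waiver, service 1625 days ≥ 3 years (≈1095 days) ✓; grade Band 3 ≥ Band 3 ✓; age 59 ≥ 18 ✓; dept Operations ✗ → not eligible.
Dental Plan — service 1625 days ≥ 6 months (≈180 days) ✓; grade Band 3 ≥ Band 3 ✓; rating 2 < 3 ✗ → not eligible.
Spot Bonus Program — service 1625 days ≥ 6 months (≈180 days) ✓; dept Operations ✗ → not eligible.
Stock Option Plan — status part-time ✗ (requires temporary) → not eligible.

Childcare Subsidy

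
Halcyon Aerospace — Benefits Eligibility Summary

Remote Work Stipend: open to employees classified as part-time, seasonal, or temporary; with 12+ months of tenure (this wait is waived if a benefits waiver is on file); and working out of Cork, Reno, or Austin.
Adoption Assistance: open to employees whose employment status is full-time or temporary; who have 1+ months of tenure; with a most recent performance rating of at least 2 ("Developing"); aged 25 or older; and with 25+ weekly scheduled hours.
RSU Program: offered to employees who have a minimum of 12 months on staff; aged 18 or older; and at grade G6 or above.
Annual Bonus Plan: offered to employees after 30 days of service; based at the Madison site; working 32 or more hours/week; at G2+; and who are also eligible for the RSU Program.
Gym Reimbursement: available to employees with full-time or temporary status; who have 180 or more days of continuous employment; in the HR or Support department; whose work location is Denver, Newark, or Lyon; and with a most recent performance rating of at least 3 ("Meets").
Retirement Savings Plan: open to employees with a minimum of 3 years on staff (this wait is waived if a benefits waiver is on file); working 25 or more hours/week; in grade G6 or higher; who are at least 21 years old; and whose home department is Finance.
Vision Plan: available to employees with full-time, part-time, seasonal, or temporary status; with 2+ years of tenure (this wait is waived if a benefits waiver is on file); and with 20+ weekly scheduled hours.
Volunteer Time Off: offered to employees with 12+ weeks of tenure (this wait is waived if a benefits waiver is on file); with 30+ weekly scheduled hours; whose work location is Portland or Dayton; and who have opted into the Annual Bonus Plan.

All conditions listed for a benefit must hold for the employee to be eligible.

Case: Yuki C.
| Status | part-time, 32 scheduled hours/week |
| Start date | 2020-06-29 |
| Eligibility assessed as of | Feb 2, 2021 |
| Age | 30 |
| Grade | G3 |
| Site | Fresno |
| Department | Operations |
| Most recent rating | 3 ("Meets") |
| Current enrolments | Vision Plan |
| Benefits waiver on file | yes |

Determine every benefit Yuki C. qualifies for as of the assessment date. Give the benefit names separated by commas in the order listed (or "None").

Service from 2020-06-29 to Feb 2, 2021: 218 days.
Remote Work Stipend — status part-time ✓; benefits waiver on file ✓; site Fresno ✗ (not Cork, Reno, or Austin) → not eligible.
Adoption Assistance — status part-time ✗ (requires full-time or temporary) → not eligible.
RSU Program — service 218 days < 12 months (≈360 days) ✗ → not eligible.
Annual Bonus Plan — service 218 days ≥ 30 days ✓; site Fresno ✗ (not Madison) → not eligible.
Gym Reimbursement — status part-time ✗ (requires full-time or temporary) → not eligible.
Retirement Savings Plan — benefits waiver on file ✓; 32 hrs/wk ≥ 25 ✓; grade G3 < G6 ✗ → not eligible.
Vision Plan — status part-time ✓; benefits waiver on file ✓; 32 hrs/wk ≥ 20 ✓ → eligible.
Volunteer Time Off — benefits waiver on file ✓; 32 hrs/wk ≥ 30 ✓; site Fresno ✗ (not Portland or Dayton) → not eligible.

Vision Plan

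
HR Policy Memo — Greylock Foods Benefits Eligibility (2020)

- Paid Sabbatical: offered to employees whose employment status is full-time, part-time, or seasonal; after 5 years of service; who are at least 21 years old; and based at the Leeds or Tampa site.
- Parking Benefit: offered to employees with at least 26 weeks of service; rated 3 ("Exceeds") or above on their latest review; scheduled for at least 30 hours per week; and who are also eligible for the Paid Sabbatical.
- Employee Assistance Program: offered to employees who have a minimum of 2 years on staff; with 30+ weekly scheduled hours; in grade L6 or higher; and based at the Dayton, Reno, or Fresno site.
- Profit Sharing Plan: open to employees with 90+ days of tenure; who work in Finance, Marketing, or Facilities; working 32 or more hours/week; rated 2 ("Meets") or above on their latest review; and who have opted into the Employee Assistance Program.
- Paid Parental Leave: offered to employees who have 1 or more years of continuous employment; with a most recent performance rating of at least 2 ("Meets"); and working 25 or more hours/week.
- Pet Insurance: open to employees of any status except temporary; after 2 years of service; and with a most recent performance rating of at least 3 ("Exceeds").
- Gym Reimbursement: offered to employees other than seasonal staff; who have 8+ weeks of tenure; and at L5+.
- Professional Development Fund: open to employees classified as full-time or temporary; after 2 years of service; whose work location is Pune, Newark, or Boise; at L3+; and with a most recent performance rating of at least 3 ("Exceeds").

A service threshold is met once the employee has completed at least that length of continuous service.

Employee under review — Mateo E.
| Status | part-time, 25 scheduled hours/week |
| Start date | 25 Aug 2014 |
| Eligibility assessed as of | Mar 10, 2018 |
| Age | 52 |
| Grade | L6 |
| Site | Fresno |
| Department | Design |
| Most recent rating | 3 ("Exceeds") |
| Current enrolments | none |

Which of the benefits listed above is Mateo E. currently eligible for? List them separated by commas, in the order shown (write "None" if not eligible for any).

Paid Parental Leave, Pet Insurance, Gym Reimbursement

Service from 25 Aug 2014 to Mar 10, 2018: 1293 days.
Paid Sabbatical — status part-time ✓; service 1293 days < 5 years (≈1825 days) ✗ → not eligible.
Parking Benefit — service 1293 days ≥ 26 weeks (≈182 days) ✓; rating 3 ≥ 3 ✓; 25 hrs/wk < 30 ✗ → not eligible.
Employee Assistance Program — service 1293 days ≥ 2 years (≈730 days) ✓; 25 hrs/wk < 30 ✗ → not eligible.
Profit Sharing Plan — service 1293 days ≥ 90 days ✓; dept Design ✗ → not eligible.
Paid Parental Leave — service 1293 days ≥ 1 year (≈365 days) ✓; rating 3 ≥ 2 ✓; 25 hrs/wk ≥ 25 ✓ → eligible.
Pet Insurance — status part-time ✓ (not excluded); service 1293 days ≥ 2 years (≈730 days) ✓; rating 3 ≥ 3 ✓ → eligible.
Gym Reimbursement — status part-time ✓ (not excluded); service 1293 days ≥ 8 weeks (≈56 days) ✓; grade L6 ≥ L5 ✓ → eligible.
Professional Development Fund — status part-time ✗ (requires full-time or temporary) → not eligible.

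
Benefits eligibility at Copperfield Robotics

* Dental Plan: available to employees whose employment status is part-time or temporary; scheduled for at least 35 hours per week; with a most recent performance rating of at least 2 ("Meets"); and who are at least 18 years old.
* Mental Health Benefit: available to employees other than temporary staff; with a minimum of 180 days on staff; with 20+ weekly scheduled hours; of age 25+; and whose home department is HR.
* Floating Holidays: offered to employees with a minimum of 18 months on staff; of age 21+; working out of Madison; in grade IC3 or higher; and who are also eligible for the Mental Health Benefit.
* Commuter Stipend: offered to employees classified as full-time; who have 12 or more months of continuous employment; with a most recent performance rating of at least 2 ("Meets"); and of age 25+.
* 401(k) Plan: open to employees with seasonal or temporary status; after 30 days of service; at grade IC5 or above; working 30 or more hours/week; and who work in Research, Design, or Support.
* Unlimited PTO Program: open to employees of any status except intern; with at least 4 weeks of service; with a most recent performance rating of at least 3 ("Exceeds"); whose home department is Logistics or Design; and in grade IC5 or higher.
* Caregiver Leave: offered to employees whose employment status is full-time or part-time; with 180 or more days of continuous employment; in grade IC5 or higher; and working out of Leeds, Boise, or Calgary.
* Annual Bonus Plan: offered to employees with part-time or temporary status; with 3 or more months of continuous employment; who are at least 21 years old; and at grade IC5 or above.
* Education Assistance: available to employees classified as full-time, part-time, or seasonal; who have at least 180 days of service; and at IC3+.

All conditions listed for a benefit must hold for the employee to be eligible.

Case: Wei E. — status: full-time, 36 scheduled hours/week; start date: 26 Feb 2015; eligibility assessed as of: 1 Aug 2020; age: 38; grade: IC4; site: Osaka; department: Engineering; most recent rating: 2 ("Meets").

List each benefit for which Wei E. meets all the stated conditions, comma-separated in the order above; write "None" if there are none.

Service from 26 Feb 2015 to 1 Aug 2020: 1983 days.
Dental Plan — status full-time ✗ (requires part-time or temporary) → not eligible.
Mental Health Benefit — status full-time ✓ (not excluded); service 1983 days ≥ 180 days ✓; 36 hrs/wk ≥ 20 ✓; age 38 ≥ 25 ✓; dept Engineering ✗ → not eligible.
Floating Holidays — service 1983 days ≥ 18 months (≈540 days) ✓; age 38 ≥ 21 ✓; site Osaka ✗ (not Madison) → not eligible.
Commuter Stipend — status full-time ✓; service 1983 days ≥ 12 months (≈360 days) ✓; rating 2 ≥ 2 ✓; age 38 ≥ 25 ✓ → eligible.
401(k) Plan — status full-time ✗ (requires seasonal or temporary) → not eligible.
Unlimited PTO Program — status full-time ✓ (not excluded); service 1983 days ≥ 4 weeks (≈28 days) ✓; rating 2 < 3 ✗ → not eligible.
Caregiver Leave — status full-time ✓; service 1983 days ≥ 180 days ✓; grade IC4 < IC5 ✗ → not eligible.
Annual Bonus Plan — status full-time ✗ (requires part-time or temporary) → not eligible.
Education Assistance — status full-time ✓; service 1983 days ≥ 180 days ✓; grade IC4 ≥ IC3 ✓ → eligible.

Commuter Stipend, Education Assistance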